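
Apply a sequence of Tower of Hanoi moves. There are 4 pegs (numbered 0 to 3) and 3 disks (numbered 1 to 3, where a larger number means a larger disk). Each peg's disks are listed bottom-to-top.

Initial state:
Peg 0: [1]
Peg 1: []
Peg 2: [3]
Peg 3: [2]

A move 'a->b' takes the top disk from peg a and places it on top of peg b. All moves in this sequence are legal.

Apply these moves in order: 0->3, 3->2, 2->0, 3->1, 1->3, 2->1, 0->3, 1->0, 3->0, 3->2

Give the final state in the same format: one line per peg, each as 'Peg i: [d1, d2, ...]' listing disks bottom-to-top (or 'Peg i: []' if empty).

Answer: Peg 0: [3, 1]
Peg 1: []
Peg 2: [2]
Peg 3: []

Derivation:
After move 1 (0->3):
Peg 0: []
Peg 1: []
Peg 2: [3]
Peg 3: [2, 1]

After move 2 (3->2):
Peg 0: []
Peg 1: []
Peg 2: [3, 1]
Peg 3: [2]

After move 3 (2->0):
Peg 0: [1]
Peg 1: []
Peg 2: [3]
Peg 3: [2]

After move 4 (3->1):
Peg 0: [1]
Peg 1: [2]
Peg 2: [3]
Peg 3: []

After move 5 (1->3):
Peg 0: [1]
Peg 1: []
Peg 2: [3]
Peg 3: [2]

After move 6 (2->1):
Peg 0: [1]
Peg 1: [3]
Peg 2: []
Peg 3: [2]

After move 7 (0->3):
Peg 0: []
Peg 1: [3]
Peg 2: []
Peg 3: [2, 1]

After move 8 (1->0):
Peg 0: [3]
Peg 1: []
Peg 2: []
Peg 3: [2, 1]

After move 9 (3->0):
Peg 0: [3, 1]
Peg 1: []
Peg 2: []
Peg 3: [2]

After move 10 (3->2):
Peg 0: [3, 1]
Peg 1: []
Peg 2: [2]
Peg 3: []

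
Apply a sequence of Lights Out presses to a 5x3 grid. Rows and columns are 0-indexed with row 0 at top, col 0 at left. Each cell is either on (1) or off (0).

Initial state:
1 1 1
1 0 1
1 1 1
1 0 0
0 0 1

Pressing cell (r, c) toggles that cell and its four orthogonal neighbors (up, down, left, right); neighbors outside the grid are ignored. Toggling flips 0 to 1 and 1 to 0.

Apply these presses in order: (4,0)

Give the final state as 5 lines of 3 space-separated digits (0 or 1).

After press 1 at (4,0):
1 1 1
1 0 1
1 1 1
0 0 0
1 1 1

Answer: 1 1 1
1 0 1
1 1 1
0 0 0
1 1 1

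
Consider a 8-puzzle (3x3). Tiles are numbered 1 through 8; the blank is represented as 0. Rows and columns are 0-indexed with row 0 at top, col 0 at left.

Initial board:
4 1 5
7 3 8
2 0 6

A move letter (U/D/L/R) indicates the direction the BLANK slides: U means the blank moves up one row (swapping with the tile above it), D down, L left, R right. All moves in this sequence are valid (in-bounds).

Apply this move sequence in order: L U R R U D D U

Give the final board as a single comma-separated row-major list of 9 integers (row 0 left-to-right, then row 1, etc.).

Answer: 4, 1, 5, 3, 8, 0, 7, 2, 6

Derivation:
After move 1 (L):
4 1 5
7 3 8
0 2 6

After move 2 (U):
4 1 5
0 3 8
7 2 6

After move 3 (R):
4 1 5
3 0 8
7 2 6

After move 4 (R):
4 1 5
3 8 0
7 2 6

After move 5 (U):
4 1 0
3 8 5
7 2 6

After move 6 (D):
4 1 5
3 8 0
7 2 6

After move 7 (D):
4 1 5
3 8 6
7 2 0

After move 8 (U):
4 1 5
3 8 0
7 2 6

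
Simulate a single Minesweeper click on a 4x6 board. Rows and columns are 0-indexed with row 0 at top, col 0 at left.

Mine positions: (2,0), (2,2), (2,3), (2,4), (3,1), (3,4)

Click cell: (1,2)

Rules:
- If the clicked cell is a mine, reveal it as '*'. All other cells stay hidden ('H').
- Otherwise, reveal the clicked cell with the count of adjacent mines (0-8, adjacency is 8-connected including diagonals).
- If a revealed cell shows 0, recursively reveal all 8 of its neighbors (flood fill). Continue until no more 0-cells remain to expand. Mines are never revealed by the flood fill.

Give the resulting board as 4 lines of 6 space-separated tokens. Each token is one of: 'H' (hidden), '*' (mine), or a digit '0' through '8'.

H H H H H H
H H 2 H H H
H H H H H H
H H H H H H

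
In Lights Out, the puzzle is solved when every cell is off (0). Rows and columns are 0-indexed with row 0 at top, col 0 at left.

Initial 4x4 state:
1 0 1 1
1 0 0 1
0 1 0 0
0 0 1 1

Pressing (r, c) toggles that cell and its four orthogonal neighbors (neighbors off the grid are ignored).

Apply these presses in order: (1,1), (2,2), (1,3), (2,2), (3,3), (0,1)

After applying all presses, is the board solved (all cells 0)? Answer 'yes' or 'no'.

Answer: yes

Derivation:
After press 1 at (1,1):
1 1 1 1
0 1 1 1
0 0 0 0
0 0 1 1

After press 2 at (2,2):
1 1 1 1
0 1 0 1
0 1 1 1
0 0 0 1

After press 3 at (1,3):
1 1 1 0
0 1 1 0
0 1 1 0
0 0 0 1

After press 4 at (2,2):
1 1 1 0
0 1 0 0
0 0 0 1
0 0 1 1

After press 5 at (3,3):
1 1 1 0
0 1 0 0
0 0 0 0
0 0 0 0

After press 6 at (0,1):
0 0 0 0
0 0 0 0
0 0 0 0
0 0 0 0

Lights still on: 0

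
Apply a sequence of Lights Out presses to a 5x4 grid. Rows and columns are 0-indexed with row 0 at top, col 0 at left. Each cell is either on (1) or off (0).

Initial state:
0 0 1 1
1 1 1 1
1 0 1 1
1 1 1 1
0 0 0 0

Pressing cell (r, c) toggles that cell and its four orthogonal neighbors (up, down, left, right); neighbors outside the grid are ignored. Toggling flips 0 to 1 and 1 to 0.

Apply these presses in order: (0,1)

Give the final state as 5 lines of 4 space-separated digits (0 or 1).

After press 1 at (0,1):
1 1 0 1
1 0 1 1
1 0 1 1
1 1 1 1
0 0 0 0

Answer: 1 1 0 1
1 0 1 1
1 0 1 1
1 1 1 1
0 0 0 0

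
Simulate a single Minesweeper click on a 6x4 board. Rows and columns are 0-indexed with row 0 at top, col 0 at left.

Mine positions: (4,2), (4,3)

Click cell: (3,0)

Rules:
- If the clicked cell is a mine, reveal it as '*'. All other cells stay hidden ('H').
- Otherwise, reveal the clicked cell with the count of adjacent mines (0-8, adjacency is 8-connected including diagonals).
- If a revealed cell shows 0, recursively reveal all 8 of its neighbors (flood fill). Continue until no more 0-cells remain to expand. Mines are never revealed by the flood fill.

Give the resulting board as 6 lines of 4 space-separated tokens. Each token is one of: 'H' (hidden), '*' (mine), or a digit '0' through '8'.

0 0 0 0
0 0 0 0
0 0 0 0
0 1 2 2
0 1 H H
0 1 H H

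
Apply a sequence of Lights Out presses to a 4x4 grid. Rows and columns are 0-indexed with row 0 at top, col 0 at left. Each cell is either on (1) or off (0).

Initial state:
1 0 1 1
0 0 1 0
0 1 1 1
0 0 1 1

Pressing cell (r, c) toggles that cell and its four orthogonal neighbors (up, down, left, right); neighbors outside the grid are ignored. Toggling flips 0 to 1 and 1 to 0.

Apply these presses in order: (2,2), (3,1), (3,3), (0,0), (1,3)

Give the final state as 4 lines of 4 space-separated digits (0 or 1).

Answer: 0 1 1 0
1 0 1 1
0 1 0 0
1 1 0 0

Derivation:
After press 1 at (2,2):
1 0 1 1
0 0 0 0
0 0 0 0
0 0 0 1

After press 2 at (3,1):
1 0 1 1
0 0 0 0
0 1 0 0
1 1 1 1

After press 3 at (3,3):
1 0 1 1
0 0 0 0
0 1 0 1
1 1 0 0

After press 4 at (0,0):
0 1 1 1
1 0 0 0
0 1 0 1
1 1 0 0

After press 5 at (1,3):
0 1 1 0
1 0 1 1
0 1 0 0
1 1 0 0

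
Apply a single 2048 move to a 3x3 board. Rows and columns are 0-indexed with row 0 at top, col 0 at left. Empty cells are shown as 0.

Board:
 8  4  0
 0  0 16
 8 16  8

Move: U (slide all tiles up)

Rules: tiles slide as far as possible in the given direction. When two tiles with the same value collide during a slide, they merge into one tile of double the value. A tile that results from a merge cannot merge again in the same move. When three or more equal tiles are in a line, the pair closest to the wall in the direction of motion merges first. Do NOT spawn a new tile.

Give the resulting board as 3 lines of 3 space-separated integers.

Slide up:
col 0: [8, 0, 8] -> [16, 0, 0]
col 1: [4, 0, 16] -> [4, 16, 0]
col 2: [0, 16, 8] -> [16, 8, 0]

Answer: 16  4 16
 0 16  8
 0  0  0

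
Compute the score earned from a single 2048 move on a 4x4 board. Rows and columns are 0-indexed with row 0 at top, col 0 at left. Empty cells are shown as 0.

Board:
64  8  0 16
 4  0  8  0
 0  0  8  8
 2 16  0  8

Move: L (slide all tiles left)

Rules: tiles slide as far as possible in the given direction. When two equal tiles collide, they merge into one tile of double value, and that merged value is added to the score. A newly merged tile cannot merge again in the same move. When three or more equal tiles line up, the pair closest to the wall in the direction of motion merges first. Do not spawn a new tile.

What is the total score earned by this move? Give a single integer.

Answer: 16

Derivation:
Slide left:
row 0: [64, 8, 0, 16] -> [64, 8, 16, 0]  score +0 (running 0)
row 1: [4, 0, 8, 0] -> [4, 8, 0, 0]  score +0 (running 0)
row 2: [0, 0, 8, 8] -> [16, 0, 0, 0]  score +16 (running 16)
row 3: [2, 16, 0, 8] -> [2, 16, 8, 0]  score +0 (running 16)
Board after move:
64  8 16  0
 4  8  0  0
16  0  0  0
 2 16  8  0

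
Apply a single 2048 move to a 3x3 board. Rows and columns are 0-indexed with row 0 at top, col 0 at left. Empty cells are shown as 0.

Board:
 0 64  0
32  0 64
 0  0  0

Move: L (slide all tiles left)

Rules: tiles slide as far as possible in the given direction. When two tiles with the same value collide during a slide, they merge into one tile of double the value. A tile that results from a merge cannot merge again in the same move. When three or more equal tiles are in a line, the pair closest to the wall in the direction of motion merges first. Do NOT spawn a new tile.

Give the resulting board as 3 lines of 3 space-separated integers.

Answer: 64  0  0
32 64  0
 0  0  0

Derivation:
Slide left:
row 0: [0, 64, 0] -> [64, 0, 0]
row 1: [32, 0, 64] -> [32, 64, 0]
row 2: [0, 0, 0] -> [0, 0, 0]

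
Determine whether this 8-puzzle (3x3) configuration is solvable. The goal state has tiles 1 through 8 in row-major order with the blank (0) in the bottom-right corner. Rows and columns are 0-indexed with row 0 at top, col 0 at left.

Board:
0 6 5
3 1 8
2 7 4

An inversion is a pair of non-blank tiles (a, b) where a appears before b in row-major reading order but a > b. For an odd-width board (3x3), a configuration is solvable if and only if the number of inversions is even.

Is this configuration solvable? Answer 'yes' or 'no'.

Inversions (pairs i<j in row-major order where tile[i] > tile[j] > 0): 15
15 is odd, so the puzzle is not solvable.

Answer: no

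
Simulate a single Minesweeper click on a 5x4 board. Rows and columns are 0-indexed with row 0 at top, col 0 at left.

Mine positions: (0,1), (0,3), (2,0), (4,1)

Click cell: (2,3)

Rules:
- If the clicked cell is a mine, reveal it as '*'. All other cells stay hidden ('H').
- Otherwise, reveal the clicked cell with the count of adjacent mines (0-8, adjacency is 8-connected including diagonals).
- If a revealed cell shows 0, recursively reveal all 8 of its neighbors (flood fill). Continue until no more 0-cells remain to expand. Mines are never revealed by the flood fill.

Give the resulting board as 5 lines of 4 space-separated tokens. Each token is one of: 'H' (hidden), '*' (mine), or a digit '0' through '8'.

H H H H
H 2 2 1
H 1 0 0
H 2 1 0
H H 1 0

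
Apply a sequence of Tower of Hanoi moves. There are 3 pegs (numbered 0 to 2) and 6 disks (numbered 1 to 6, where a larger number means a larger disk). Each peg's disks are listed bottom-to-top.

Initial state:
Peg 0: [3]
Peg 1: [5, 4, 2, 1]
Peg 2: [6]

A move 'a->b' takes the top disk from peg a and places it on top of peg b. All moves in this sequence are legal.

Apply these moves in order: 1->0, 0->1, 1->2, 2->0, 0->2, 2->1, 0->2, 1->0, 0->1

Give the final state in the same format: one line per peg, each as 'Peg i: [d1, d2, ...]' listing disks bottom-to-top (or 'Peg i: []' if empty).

Answer: Peg 0: []
Peg 1: [5, 4, 2, 1]
Peg 2: [6, 3]

Derivation:
After move 1 (1->0):
Peg 0: [3, 1]
Peg 1: [5, 4, 2]
Peg 2: [6]

After move 2 (0->1):
Peg 0: [3]
Peg 1: [5, 4, 2, 1]
Peg 2: [6]

After move 3 (1->2):
Peg 0: [3]
Peg 1: [5, 4, 2]
Peg 2: [6, 1]

After move 4 (2->0):
Peg 0: [3, 1]
Peg 1: [5, 4, 2]
Peg 2: [6]

After move 5 (0->2):
Peg 0: [3]
Peg 1: [5, 4, 2]
Peg 2: [6, 1]

After move 6 (2->1):
Peg 0: [3]
Peg 1: [5, 4, 2, 1]
Peg 2: [6]

After move 7 (0->2):
Peg 0: []
Peg 1: [5, 4, 2, 1]
Peg 2: [6, 3]

After move 8 (1->0):
Peg 0: [1]
Peg 1: [5, 4, 2]
Peg 2: [6, 3]

After move 9 (0->1):
Peg 0: []
Peg 1: [5, 4, 2, 1]
Peg 2: [6, 3]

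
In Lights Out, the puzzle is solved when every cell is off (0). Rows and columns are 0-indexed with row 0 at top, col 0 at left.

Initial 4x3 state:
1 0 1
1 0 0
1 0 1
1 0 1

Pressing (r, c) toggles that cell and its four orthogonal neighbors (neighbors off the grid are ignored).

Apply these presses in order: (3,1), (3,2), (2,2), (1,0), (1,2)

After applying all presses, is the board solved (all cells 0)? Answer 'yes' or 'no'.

After press 1 at (3,1):
1 0 1
1 0 0
1 1 1
0 1 0

After press 2 at (3,2):
1 0 1
1 0 0
1 1 0
0 0 1

After press 3 at (2,2):
1 0 1
1 0 1
1 0 1
0 0 0

After press 4 at (1,0):
0 0 1
0 1 1
0 0 1
0 0 0

After press 5 at (1,2):
0 0 0
0 0 0
0 0 0
0 0 0

Lights still on: 0

Answer: yes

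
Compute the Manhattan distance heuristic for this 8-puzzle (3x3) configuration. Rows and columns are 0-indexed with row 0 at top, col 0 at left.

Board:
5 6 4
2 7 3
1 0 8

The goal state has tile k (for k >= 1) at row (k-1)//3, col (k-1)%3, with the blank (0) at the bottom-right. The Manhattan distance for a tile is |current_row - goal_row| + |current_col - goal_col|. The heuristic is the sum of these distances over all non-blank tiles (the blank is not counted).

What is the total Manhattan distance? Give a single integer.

Tile 5: at (0,0), goal (1,1), distance |0-1|+|0-1| = 2
Tile 6: at (0,1), goal (1,2), distance |0-1|+|1-2| = 2
Tile 4: at (0,2), goal (1,0), distance |0-1|+|2-0| = 3
Tile 2: at (1,0), goal (0,1), distance |1-0|+|0-1| = 2
Tile 7: at (1,1), goal (2,0), distance |1-2|+|1-0| = 2
Tile 3: at (1,2), goal (0,2), distance |1-0|+|2-2| = 1
Tile 1: at (2,0), goal (0,0), distance |2-0|+|0-0| = 2
Tile 8: at (2,2), goal (2,1), distance |2-2|+|2-1| = 1
Sum: 2 + 2 + 3 + 2 + 2 + 1 + 2 + 1 = 15

Answer: 15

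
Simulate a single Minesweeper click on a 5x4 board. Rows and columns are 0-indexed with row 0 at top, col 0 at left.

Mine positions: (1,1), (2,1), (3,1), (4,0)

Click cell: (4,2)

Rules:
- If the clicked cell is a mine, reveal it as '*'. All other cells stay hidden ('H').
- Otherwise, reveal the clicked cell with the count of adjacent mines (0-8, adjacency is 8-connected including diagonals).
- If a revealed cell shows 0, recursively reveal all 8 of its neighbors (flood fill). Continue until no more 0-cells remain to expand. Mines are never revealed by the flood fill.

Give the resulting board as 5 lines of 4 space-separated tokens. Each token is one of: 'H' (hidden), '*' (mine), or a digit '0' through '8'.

H H H H
H H H H
H H H H
H H H H
H H 1 H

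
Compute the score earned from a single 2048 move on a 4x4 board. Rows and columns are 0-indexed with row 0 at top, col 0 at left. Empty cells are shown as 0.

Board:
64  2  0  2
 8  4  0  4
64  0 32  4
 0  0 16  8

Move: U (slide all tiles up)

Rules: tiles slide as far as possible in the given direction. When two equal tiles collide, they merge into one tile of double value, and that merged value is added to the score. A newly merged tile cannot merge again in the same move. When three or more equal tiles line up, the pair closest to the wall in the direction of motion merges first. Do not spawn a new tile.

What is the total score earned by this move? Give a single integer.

Slide up:
col 0: [64, 8, 64, 0] -> [64, 8, 64, 0]  score +0 (running 0)
col 1: [2, 4, 0, 0] -> [2, 4, 0, 0]  score +0 (running 0)
col 2: [0, 0, 32, 16] -> [32, 16, 0, 0]  score +0 (running 0)
col 3: [2, 4, 4, 8] -> [2, 8, 8, 0]  score +8 (running 8)
Board after move:
64  2 32  2
 8  4 16  8
64  0  0  8
 0  0  0  0

Answer: 8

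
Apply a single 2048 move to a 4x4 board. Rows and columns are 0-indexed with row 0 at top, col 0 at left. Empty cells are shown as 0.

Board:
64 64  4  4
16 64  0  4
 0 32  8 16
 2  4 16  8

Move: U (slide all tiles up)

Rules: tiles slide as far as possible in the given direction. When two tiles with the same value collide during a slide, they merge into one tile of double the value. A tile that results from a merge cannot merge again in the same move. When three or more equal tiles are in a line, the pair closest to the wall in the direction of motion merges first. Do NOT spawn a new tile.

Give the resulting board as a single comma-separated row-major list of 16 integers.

Slide up:
col 0: [64, 16, 0, 2] -> [64, 16, 2, 0]
col 1: [64, 64, 32, 4] -> [128, 32, 4, 0]
col 2: [4, 0, 8, 16] -> [4, 8, 16, 0]
col 3: [4, 4, 16, 8] -> [8, 16, 8, 0]

Answer: 64, 128, 4, 8, 16, 32, 8, 16, 2, 4, 16, 8, 0, 0, 0, 0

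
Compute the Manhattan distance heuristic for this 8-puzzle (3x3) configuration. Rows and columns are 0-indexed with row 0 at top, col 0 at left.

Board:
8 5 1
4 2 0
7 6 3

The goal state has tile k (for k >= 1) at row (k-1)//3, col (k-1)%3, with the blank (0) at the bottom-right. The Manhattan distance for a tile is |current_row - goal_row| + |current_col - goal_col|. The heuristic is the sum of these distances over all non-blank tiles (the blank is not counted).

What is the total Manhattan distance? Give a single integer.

Answer: 11

Derivation:
Tile 8: at (0,0), goal (2,1), distance |0-2|+|0-1| = 3
Tile 5: at (0,1), goal (1,1), distance |0-1|+|1-1| = 1
Tile 1: at (0,2), goal (0,0), distance |0-0|+|2-0| = 2
Tile 4: at (1,0), goal (1,0), distance |1-1|+|0-0| = 0
Tile 2: at (1,1), goal (0,1), distance |1-0|+|1-1| = 1
Tile 7: at (2,0), goal (2,0), distance |2-2|+|0-0| = 0
Tile 6: at (2,1), goal (1,2), distance |2-1|+|1-2| = 2
Tile 3: at (2,2), goal (0,2), distance |2-0|+|2-2| = 2
Sum: 3 + 1 + 2 + 0 + 1 + 0 + 2 + 2 = 11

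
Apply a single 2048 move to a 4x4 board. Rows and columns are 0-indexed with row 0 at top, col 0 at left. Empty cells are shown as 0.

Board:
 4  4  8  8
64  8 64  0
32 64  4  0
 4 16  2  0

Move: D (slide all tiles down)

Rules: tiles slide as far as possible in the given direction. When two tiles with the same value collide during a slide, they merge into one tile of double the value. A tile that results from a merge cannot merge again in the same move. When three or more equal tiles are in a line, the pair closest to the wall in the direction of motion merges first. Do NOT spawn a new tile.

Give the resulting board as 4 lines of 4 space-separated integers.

Answer:  4  4  8  0
64  8 64  0
32 64  4  0
 4 16  2  8

Derivation:
Slide down:
col 0: [4, 64, 32, 4] -> [4, 64, 32, 4]
col 1: [4, 8, 64, 16] -> [4, 8, 64, 16]
col 2: [8, 64, 4, 2] -> [8, 64, 4, 2]
col 3: [8, 0, 0, 0] -> [0, 0, 0, 8]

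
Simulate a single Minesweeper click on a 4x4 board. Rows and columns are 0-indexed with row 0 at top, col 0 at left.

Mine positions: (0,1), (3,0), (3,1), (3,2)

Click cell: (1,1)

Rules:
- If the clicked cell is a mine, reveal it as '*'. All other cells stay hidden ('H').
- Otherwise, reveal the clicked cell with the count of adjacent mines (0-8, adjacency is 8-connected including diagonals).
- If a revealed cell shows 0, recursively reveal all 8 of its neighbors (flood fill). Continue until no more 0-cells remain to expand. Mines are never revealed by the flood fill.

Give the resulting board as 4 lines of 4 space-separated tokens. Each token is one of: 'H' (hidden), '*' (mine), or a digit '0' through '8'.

H H H H
H 1 H H
H H H H
H H H H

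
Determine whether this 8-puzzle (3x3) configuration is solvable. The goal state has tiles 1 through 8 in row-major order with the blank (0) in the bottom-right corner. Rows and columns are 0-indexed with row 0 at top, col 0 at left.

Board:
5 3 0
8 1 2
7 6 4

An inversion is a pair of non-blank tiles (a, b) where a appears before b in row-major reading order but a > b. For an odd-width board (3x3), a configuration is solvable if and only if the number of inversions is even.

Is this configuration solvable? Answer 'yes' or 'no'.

Inversions (pairs i<j in row-major order where tile[i] > tile[j] > 0): 14
14 is even, so the puzzle is solvable.

Answer: yes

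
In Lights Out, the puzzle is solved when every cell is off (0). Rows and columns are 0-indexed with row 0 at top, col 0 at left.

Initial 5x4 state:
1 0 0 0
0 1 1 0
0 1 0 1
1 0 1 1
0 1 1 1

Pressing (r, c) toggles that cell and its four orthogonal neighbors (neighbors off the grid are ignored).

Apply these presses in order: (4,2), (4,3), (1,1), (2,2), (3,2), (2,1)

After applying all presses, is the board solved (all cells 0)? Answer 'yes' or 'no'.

After press 1 at (4,2):
1 0 0 0
0 1 1 0
0 1 0 1
1 0 0 1
0 0 0 0

After press 2 at (4,3):
1 0 0 0
0 1 1 0
0 1 0 1
1 0 0 0
0 0 1 1

After press 3 at (1,1):
1 1 0 0
1 0 0 0
0 0 0 1
1 0 0 0
0 0 1 1

After press 4 at (2,2):
1 1 0 0
1 0 1 0
0 1 1 0
1 0 1 0
0 0 1 1

After press 5 at (3,2):
1 1 0 0
1 0 1 0
0 1 0 0
1 1 0 1
0 0 0 1

After press 6 at (2,1):
1 1 0 0
1 1 1 0
1 0 1 0
1 0 0 1
0 0 0 1

Lights still on: 10

Answer: no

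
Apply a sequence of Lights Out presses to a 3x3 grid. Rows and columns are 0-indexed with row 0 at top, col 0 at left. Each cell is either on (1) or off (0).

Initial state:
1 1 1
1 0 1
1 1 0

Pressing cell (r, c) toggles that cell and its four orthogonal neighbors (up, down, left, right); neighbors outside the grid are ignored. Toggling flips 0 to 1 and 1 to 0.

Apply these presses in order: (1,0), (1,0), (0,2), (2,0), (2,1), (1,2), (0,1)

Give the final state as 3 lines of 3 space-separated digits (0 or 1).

After press 1 at (1,0):
0 1 1
0 1 1
0 1 0

After press 2 at (1,0):
1 1 1
1 0 1
1 1 0

After press 3 at (0,2):
1 0 0
1 0 0
1 1 0

After press 4 at (2,0):
1 0 0
0 0 0
0 0 0

After press 5 at (2,1):
1 0 0
0 1 0
1 1 1

After press 6 at (1,2):
1 0 1
0 0 1
1 1 0

After press 7 at (0,1):
0 1 0
0 1 1
1 1 0

Answer: 0 1 0
0 1 1
1 1 0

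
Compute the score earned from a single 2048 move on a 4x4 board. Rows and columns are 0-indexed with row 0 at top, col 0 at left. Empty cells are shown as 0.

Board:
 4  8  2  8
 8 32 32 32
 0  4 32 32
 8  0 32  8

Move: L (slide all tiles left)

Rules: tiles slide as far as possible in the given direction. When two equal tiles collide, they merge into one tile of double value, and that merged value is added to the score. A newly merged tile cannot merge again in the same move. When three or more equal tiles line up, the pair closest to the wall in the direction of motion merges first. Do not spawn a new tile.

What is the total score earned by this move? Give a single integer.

Slide left:
row 0: [4, 8, 2, 8] -> [4, 8, 2, 8]  score +0 (running 0)
row 1: [8, 32, 32, 32] -> [8, 64, 32, 0]  score +64 (running 64)
row 2: [0, 4, 32, 32] -> [4, 64, 0, 0]  score +64 (running 128)
row 3: [8, 0, 32, 8] -> [8, 32, 8, 0]  score +0 (running 128)
Board after move:
 4  8  2  8
 8 64 32  0
 4 64  0  0
 8 32  8  0

Answer: 128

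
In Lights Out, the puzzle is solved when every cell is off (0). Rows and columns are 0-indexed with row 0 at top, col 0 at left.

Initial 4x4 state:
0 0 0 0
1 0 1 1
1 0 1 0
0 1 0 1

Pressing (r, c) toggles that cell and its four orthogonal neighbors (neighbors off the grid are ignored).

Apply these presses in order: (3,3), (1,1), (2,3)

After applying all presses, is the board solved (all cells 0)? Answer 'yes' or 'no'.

After press 1 at (3,3):
0 0 0 0
1 0 1 1
1 0 1 1
0 1 1 0

After press 2 at (1,1):
0 1 0 0
0 1 0 1
1 1 1 1
0 1 1 0

After press 3 at (2,3):
0 1 0 0
0 1 0 0
1 1 0 0
0 1 1 1

Lights still on: 7

Answer: no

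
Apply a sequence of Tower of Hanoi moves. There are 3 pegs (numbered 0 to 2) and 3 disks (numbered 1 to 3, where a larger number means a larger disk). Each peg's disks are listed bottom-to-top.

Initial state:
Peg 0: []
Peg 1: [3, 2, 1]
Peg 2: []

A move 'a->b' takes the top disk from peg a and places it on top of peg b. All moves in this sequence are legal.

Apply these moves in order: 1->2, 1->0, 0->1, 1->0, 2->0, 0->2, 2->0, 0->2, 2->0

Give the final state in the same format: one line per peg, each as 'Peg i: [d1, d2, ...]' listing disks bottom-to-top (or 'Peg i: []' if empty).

Answer: Peg 0: [2, 1]
Peg 1: [3]
Peg 2: []

Derivation:
After move 1 (1->2):
Peg 0: []
Peg 1: [3, 2]
Peg 2: [1]

After move 2 (1->0):
Peg 0: [2]
Peg 1: [3]
Peg 2: [1]

After move 3 (0->1):
Peg 0: []
Peg 1: [3, 2]
Peg 2: [1]

After move 4 (1->0):
Peg 0: [2]
Peg 1: [3]
Peg 2: [1]

After move 5 (2->0):
Peg 0: [2, 1]
Peg 1: [3]
Peg 2: []

After move 6 (0->2):
Peg 0: [2]
Peg 1: [3]
Peg 2: [1]

After move 7 (2->0):
Peg 0: [2, 1]
Peg 1: [3]
Peg 2: []

After move 8 (0->2):
Peg 0: [2]
Peg 1: [3]
Peg 2: [1]

After move 9 (2->0):
Peg 0: [2, 1]
Peg 1: [3]
Peg 2: []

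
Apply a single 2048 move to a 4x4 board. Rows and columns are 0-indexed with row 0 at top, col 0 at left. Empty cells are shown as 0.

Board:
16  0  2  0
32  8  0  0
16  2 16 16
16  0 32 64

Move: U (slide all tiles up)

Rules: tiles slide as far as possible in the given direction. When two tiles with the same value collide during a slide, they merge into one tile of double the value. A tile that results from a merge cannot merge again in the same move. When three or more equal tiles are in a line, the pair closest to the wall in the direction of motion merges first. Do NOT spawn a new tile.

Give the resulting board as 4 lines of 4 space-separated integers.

Answer: 16  8  2 16
32  2 16 64
32  0 32  0
 0  0  0  0

Derivation:
Slide up:
col 0: [16, 32, 16, 16] -> [16, 32, 32, 0]
col 1: [0, 8, 2, 0] -> [8, 2, 0, 0]
col 2: [2, 0, 16, 32] -> [2, 16, 32, 0]
col 3: [0, 0, 16, 64] -> [16, 64, 0, 0]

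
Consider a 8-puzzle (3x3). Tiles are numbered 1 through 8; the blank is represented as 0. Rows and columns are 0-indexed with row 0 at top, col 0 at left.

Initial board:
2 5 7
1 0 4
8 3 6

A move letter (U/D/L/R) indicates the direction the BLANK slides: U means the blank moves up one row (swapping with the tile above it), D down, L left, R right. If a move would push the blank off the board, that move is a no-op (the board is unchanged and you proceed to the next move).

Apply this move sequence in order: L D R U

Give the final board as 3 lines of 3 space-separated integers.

After move 1 (L):
2 5 7
0 1 4
8 3 6

After move 2 (D):
2 5 7
8 1 4
0 3 6

After move 3 (R):
2 5 7
8 1 4
3 0 6

After move 4 (U):
2 5 7
8 0 4
3 1 6

Answer: 2 5 7
8 0 4
3 1 6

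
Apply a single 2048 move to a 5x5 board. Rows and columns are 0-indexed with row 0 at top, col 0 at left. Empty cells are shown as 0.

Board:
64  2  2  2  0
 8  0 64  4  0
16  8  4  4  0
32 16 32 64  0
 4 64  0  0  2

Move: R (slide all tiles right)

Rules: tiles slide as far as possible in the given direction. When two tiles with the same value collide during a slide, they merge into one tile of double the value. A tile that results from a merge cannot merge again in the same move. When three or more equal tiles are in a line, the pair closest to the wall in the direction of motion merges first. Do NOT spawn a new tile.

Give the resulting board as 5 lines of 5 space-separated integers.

Slide right:
row 0: [64, 2, 2, 2, 0] -> [0, 0, 64, 2, 4]
row 1: [8, 0, 64, 4, 0] -> [0, 0, 8, 64, 4]
row 2: [16, 8, 4, 4, 0] -> [0, 0, 16, 8, 8]
row 3: [32, 16, 32, 64, 0] -> [0, 32, 16, 32, 64]
row 4: [4, 64, 0, 0, 2] -> [0, 0, 4, 64, 2]

Answer:  0  0 64  2  4
 0  0  8 64  4
 0  0 16  8  8
 0 32 16 32 64
 0  0  4 64  2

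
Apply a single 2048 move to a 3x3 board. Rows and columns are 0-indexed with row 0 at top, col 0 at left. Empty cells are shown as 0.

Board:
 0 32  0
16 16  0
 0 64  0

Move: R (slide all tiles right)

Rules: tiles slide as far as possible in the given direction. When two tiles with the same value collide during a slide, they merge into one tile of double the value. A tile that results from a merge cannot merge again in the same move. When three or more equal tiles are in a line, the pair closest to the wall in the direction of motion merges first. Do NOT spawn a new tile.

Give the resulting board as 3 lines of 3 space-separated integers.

Slide right:
row 0: [0, 32, 0] -> [0, 0, 32]
row 1: [16, 16, 0] -> [0, 0, 32]
row 2: [0, 64, 0] -> [0, 0, 64]

Answer:  0  0 32
 0  0 32
 0  0 64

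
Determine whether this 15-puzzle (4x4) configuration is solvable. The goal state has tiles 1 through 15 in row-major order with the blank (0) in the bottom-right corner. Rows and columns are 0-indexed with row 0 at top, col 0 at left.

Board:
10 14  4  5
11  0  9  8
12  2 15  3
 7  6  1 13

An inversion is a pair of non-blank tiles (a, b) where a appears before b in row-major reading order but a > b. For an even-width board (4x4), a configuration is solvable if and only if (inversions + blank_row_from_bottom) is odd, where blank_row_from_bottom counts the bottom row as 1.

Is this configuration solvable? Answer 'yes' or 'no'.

Answer: yes

Derivation:
Inversions: 60
Blank is in row 1 (0-indexed from top), which is row 3 counting from the bottom (bottom = 1).
60 + 3 = 63, which is odd, so the puzzle is solvable.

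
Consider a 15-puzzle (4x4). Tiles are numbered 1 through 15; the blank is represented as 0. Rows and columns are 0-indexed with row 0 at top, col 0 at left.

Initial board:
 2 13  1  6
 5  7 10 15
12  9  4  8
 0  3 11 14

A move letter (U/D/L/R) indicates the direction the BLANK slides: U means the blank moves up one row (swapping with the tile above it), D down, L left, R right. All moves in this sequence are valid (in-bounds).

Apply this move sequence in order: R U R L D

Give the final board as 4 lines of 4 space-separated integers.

After move 1 (R):
 2 13  1  6
 5  7 10 15
12  9  4  8
 3  0 11 14

After move 2 (U):
 2 13  1  6
 5  7 10 15
12  0  4  8
 3  9 11 14

After move 3 (R):
 2 13  1  6
 5  7 10 15
12  4  0  8
 3  9 11 14

After move 4 (L):
 2 13  1  6
 5  7 10 15
12  0  4  8
 3  9 11 14

After move 5 (D):
 2 13  1  6
 5  7 10 15
12  9  4  8
 3  0 11 14

Answer:  2 13  1  6
 5  7 10 15
12  9  4  8
 3  0 11 14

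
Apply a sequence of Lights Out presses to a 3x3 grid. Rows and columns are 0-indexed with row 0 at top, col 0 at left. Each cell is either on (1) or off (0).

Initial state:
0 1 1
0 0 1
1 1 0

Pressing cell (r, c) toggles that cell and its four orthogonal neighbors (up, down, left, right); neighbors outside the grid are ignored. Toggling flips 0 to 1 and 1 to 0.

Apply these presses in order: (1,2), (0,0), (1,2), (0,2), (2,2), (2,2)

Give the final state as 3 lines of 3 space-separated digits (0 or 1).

After press 1 at (1,2):
0 1 0
0 1 0
1 1 1

After press 2 at (0,0):
1 0 0
1 1 0
1 1 1

After press 3 at (1,2):
1 0 1
1 0 1
1 1 0

After press 4 at (0,2):
1 1 0
1 0 0
1 1 0

After press 5 at (2,2):
1 1 0
1 0 1
1 0 1

After press 6 at (2,2):
1 1 0
1 0 0
1 1 0

Answer: 1 1 0
1 0 0
1 1 0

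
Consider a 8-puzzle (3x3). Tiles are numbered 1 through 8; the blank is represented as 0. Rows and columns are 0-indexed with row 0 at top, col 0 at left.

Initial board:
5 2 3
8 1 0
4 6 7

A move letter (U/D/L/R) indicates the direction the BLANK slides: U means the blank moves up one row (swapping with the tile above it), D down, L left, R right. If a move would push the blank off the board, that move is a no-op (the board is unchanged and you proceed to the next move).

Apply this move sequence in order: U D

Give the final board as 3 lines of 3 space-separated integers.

After move 1 (U):
5 2 0
8 1 3
4 6 7

After move 2 (D):
5 2 3
8 1 0
4 6 7

Answer: 5 2 3
8 1 0
4 6 7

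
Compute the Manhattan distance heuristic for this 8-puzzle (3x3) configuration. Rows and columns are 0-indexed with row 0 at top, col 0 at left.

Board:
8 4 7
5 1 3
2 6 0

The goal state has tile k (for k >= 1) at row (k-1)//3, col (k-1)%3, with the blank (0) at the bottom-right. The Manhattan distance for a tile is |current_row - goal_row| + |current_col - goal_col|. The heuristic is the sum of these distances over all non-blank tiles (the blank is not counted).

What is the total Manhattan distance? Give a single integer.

Tile 8: (0,0)->(2,1) = 3
Tile 4: (0,1)->(1,0) = 2
Tile 7: (0,2)->(2,0) = 4
Tile 5: (1,0)->(1,1) = 1
Tile 1: (1,1)->(0,0) = 2
Tile 3: (1,2)->(0,2) = 1
Tile 2: (2,0)->(0,1) = 3
Tile 6: (2,1)->(1,2) = 2
Sum: 3 + 2 + 4 + 1 + 2 + 1 + 3 + 2 = 18

Answer: 18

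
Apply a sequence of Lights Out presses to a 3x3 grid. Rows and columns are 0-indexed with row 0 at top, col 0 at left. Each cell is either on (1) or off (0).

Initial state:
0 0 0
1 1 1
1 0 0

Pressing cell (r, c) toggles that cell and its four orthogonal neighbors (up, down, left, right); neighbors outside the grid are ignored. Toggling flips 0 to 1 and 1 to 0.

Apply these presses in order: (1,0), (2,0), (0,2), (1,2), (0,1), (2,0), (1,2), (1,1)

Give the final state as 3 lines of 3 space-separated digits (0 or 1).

Answer: 0 1 0
1 0 1
0 1 0

Derivation:
After press 1 at (1,0):
1 0 0
0 0 1
0 0 0

After press 2 at (2,0):
1 0 0
1 0 1
1 1 0

After press 3 at (0,2):
1 1 1
1 0 0
1 1 0

After press 4 at (1,2):
1 1 0
1 1 1
1 1 1

After press 5 at (0,1):
0 0 1
1 0 1
1 1 1

After press 6 at (2,0):
0 0 1
0 0 1
0 0 1

After press 7 at (1,2):
0 0 0
0 1 0
0 0 0

After press 8 at (1,1):
0 1 0
1 0 1
0 1 0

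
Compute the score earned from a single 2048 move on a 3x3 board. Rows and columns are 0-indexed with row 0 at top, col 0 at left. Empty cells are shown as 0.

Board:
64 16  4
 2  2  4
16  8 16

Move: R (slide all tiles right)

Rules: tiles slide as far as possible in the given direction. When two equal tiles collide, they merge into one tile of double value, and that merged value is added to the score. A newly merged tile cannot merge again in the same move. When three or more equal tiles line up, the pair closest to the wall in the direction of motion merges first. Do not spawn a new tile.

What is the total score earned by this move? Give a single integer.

Answer: 4

Derivation:
Slide right:
row 0: [64, 16, 4] -> [64, 16, 4]  score +0 (running 0)
row 1: [2, 2, 4] -> [0, 4, 4]  score +4 (running 4)
row 2: [16, 8, 16] -> [16, 8, 16]  score +0 (running 4)
Board after move:
64 16  4
 0  4  4
16  8 16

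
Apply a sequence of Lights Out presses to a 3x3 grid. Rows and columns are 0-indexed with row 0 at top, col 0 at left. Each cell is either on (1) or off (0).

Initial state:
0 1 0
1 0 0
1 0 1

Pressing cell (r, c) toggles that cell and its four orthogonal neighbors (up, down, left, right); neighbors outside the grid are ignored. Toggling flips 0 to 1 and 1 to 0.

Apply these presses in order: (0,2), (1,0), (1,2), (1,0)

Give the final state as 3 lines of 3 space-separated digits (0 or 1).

After press 1 at (0,2):
0 0 1
1 0 1
1 0 1

After press 2 at (1,0):
1 0 1
0 1 1
0 0 1

After press 3 at (1,2):
1 0 0
0 0 0
0 0 0

After press 4 at (1,0):
0 0 0
1 1 0
1 0 0

Answer: 0 0 0
1 1 0
1 0 0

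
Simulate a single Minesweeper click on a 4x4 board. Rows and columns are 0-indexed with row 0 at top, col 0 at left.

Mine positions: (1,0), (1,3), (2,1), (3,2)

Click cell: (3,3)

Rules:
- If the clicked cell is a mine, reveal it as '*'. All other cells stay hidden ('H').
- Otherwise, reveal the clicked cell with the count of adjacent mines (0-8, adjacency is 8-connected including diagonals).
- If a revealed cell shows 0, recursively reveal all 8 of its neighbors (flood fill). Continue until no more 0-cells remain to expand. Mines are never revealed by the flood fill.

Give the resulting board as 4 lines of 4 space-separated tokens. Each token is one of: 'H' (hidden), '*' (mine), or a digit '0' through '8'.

H H H H
H H H H
H H H H
H H H 1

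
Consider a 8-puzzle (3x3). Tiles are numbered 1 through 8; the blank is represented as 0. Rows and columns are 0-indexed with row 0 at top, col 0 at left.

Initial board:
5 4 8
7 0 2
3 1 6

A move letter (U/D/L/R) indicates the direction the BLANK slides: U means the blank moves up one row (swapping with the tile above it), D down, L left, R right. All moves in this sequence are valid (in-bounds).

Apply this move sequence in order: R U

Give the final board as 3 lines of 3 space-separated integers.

Answer: 5 4 0
7 2 8
3 1 6

Derivation:
After move 1 (R):
5 4 8
7 2 0
3 1 6

After move 2 (U):
5 4 0
7 2 8
3 1 6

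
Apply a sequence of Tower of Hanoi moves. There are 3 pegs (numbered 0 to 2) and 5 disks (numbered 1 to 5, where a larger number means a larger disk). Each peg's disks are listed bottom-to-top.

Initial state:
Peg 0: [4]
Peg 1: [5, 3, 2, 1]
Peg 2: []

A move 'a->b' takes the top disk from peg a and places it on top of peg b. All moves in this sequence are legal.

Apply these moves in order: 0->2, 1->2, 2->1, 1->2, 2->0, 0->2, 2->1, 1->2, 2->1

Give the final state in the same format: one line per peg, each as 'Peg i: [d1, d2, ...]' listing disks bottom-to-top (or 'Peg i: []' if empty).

After move 1 (0->2):
Peg 0: []
Peg 1: [5, 3, 2, 1]
Peg 2: [4]

After move 2 (1->2):
Peg 0: []
Peg 1: [5, 3, 2]
Peg 2: [4, 1]

After move 3 (2->1):
Peg 0: []
Peg 1: [5, 3, 2, 1]
Peg 2: [4]

After move 4 (1->2):
Peg 0: []
Peg 1: [5, 3, 2]
Peg 2: [4, 1]

After move 5 (2->0):
Peg 0: [1]
Peg 1: [5, 3, 2]
Peg 2: [4]

After move 6 (0->2):
Peg 0: []
Peg 1: [5, 3, 2]
Peg 2: [4, 1]

After move 7 (2->1):
Peg 0: []
Peg 1: [5, 3, 2, 1]
Peg 2: [4]

After move 8 (1->2):
Peg 0: []
Peg 1: [5, 3, 2]
Peg 2: [4, 1]

After move 9 (2->1):
Peg 0: []
Peg 1: [5, 3, 2, 1]
Peg 2: [4]

Answer: Peg 0: []
Peg 1: [5, 3, 2, 1]
Peg 2: [4]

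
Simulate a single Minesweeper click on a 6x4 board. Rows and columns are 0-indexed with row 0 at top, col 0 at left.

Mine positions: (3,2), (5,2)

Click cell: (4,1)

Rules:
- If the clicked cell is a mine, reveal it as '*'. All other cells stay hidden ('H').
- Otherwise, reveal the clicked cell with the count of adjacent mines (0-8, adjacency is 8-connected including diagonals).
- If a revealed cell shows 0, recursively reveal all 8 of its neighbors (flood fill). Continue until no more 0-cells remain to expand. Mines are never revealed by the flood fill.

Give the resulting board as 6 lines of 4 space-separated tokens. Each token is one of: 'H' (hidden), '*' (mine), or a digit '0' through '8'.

H H H H
H H H H
H H H H
H H H H
H 2 H H
H H H H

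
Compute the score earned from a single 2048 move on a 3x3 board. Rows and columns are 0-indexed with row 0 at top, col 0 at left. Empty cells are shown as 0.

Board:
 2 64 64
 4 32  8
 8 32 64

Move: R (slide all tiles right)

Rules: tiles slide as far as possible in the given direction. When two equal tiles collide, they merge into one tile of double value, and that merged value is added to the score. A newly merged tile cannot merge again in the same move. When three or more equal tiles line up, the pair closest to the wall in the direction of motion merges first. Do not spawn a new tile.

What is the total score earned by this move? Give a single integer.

Slide right:
row 0: [2, 64, 64] -> [0, 2, 128]  score +128 (running 128)
row 1: [4, 32, 8] -> [4, 32, 8]  score +0 (running 128)
row 2: [8, 32, 64] -> [8, 32, 64]  score +0 (running 128)
Board after move:
  0   2 128
  4  32   8
  8  32  64

Answer: 128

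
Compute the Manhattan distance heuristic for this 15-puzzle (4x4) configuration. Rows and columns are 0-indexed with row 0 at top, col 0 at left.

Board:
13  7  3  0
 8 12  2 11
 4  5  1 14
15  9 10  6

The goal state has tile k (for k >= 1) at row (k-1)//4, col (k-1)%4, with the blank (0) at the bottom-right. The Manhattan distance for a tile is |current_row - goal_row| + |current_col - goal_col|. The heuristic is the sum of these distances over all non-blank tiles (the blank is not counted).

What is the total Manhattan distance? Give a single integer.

Tile 13: (0,0)->(3,0) = 3
Tile 7: (0,1)->(1,2) = 2
Tile 3: (0,2)->(0,2) = 0
Tile 8: (1,0)->(1,3) = 3
Tile 12: (1,1)->(2,3) = 3
Tile 2: (1,2)->(0,1) = 2
Tile 11: (1,3)->(2,2) = 2
Tile 4: (2,0)->(0,3) = 5
Tile 5: (2,1)->(1,0) = 2
Tile 1: (2,2)->(0,0) = 4
Tile 14: (2,3)->(3,1) = 3
Tile 15: (3,0)->(3,2) = 2
Tile 9: (3,1)->(2,0) = 2
Tile 10: (3,2)->(2,1) = 2
Tile 6: (3,3)->(1,1) = 4
Sum: 3 + 2 + 0 + 3 + 3 + 2 + 2 + 5 + 2 + 4 + 3 + 2 + 2 + 2 + 4 = 39

Answer: 39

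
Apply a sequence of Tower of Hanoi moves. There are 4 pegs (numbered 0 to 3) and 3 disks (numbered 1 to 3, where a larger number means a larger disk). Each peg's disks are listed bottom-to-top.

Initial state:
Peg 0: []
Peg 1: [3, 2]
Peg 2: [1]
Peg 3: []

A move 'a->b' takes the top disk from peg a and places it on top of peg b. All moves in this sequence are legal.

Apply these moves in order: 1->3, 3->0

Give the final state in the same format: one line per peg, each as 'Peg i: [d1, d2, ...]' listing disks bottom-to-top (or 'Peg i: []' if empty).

After move 1 (1->3):
Peg 0: []
Peg 1: [3]
Peg 2: [1]
Peg 3: [2]

After move 2 (3->0):
Peg 0: [2]
Peg 1: [3]
Peg 2: [1]
Peg 3: []

Answer: Peg 0: [2]
Peg 1: [3]
Peg 2: [1]
Peg 3: []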